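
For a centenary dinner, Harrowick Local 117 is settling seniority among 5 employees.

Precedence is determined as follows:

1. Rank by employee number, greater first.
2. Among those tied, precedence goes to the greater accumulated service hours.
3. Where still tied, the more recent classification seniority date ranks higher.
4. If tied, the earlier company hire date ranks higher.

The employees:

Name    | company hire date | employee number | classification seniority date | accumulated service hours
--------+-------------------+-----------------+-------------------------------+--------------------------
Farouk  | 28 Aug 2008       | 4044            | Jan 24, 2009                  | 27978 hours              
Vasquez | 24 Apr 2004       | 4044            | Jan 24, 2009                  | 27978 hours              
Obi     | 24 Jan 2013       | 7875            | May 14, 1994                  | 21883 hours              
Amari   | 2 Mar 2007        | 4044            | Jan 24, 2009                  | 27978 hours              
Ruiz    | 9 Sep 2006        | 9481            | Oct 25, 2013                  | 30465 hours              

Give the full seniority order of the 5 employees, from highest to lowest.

By employee number (higher first): Ruiz (9481); then Obi (7875); then Vasquez, Amari and Farouk (each 4044).
Vasquez, Amari and Farouk all have accumulated service hours 27978 hours, so the next rule applies.
Vasquez, Amari and Farouk all have classification seniority date Jan 24, 2009, so the next rule applies.
Among Vasquez, Amari and Farouk, by company hire date (earlier first): Vasquez (24 Apr 2004) before Amari (2 Mar 2007) before Farouk (28 Aug 2008).
Full order: Ruiz, Obi, Vasquez, Amari, Farouk.

Ruiz, Obi, Vasquez, Amari, Farouk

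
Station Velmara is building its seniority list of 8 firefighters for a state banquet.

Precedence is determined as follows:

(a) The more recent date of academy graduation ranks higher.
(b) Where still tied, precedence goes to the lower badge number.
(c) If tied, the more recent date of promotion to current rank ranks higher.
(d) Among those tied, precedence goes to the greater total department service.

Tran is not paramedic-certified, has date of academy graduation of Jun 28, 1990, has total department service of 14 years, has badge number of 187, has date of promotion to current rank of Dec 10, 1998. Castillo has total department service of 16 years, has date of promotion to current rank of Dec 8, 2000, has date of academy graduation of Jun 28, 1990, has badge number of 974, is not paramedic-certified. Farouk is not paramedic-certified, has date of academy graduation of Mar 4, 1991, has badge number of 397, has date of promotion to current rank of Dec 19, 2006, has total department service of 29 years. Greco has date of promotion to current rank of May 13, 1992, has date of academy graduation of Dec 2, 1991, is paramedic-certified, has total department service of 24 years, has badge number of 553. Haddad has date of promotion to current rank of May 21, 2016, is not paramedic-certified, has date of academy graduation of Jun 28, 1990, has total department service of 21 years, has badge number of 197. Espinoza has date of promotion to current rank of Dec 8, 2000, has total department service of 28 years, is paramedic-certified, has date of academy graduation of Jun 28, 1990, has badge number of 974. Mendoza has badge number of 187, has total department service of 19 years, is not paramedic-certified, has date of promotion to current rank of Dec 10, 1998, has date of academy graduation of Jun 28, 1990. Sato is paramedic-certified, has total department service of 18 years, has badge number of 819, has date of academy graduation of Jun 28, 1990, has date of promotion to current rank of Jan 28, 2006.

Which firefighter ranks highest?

Greco

By date of academy graduation (later first): Greco (Dec 2, 1991); then Farouk (Mar 4, 1991); then Mendoza, Tran, Haddad, Sato, Espinoza and Castillo (each Jun 28, 1990).
Among Mendoza, Tran, Haddad, Sato, Espinoza and Castillo, by badge number (lower first): Mendoza and Tran (187) before Haddad (197) before Sato (819) before Espinoza and Castillo (974).
Mendoza and Tran both have date of promotion to current rank Dec 10, 1998, so the next rule applies.
Among Mendoza and Tran, by total department service (higher first): Mendoza (19 years) before Tran (14 years).
Espinoza and Castillo both have date of promotion to current rank Dec 8, 2000, so the next rule applies.
Among Espinoza and Castillo, by total department service (higher first): Espinoza (28 years) before Castillo (16 years).
Order: Greco, Farouk, Mendoza, Tran, Haddad, Sato, Espinoza, Castillo.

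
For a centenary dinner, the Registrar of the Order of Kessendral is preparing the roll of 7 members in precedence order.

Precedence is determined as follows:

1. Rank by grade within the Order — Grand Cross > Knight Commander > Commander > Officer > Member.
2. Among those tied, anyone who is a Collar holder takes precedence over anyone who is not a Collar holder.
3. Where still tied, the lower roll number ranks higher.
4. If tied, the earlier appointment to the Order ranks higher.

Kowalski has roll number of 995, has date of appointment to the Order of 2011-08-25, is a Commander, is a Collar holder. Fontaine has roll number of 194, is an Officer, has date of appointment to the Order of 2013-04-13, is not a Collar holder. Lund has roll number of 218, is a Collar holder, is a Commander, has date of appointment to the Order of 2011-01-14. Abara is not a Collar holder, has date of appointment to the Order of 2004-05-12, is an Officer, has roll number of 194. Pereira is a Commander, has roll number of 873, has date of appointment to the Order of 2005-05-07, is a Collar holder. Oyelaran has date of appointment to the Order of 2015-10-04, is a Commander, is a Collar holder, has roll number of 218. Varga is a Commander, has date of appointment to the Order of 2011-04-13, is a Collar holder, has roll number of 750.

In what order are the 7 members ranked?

Lund, Oyelaran, Varga, Pereira, Kowalski, Abara, Fontaine

By grade within the Order: Lund, Oyelaran, Varga, Pereira and Kowalski (Commander); then Abara and Fontaine (Officer).
Lund, Oyelaran, Varga, Pereira and Kowalski are each a Collar holder, so the next rule applies.
Among Lund, Oyelaran, Varga, Pereira and Kowalski, by roll number (lower first): Lund and Oyelaran (218) before Varga (750) before Pereira (873) before Kowalski (995).
Among Lund and Oyelaran, by date of appointment to the Order (earlier first): Lund (2011-01-14) before Oyelaran (2015-10-04).
Abara and Fontaine are each not a Collar holder, so the next rule applies.
Abara and Fontaine both have roll number 194, so the next rule applies.
Among Abara and Fontaine, by date of appointment to the Order (earlier first): Abara (2004-05-12) before Fontaine (2013-04-13).
Full order: Lund, Oyelaran, Varga, Pereira, Kowalski, Abara, Fontaine.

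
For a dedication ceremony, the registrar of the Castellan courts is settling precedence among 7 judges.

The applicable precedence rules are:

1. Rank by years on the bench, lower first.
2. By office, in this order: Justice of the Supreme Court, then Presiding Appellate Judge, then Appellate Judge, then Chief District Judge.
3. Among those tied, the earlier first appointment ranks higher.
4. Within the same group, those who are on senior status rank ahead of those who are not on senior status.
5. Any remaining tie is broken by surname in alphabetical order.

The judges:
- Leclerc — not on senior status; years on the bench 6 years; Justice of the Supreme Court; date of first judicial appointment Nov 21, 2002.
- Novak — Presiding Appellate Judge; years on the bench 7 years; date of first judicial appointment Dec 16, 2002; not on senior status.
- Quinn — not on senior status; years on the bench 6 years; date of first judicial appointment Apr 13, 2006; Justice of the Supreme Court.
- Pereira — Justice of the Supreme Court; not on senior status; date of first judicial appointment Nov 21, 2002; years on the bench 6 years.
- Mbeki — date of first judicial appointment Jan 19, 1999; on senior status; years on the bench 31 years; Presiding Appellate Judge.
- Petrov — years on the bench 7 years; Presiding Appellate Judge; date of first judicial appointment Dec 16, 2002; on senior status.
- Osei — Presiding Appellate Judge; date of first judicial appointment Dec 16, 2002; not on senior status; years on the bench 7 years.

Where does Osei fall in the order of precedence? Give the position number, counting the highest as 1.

6

By years on the bench (lower first): Leclerc, Pereira and Quinn (each 6 years); then Petrov, Novak and Osei (each 7 years); then Mbeki (31 years).
Leclerc, Pereira and Quinn are each Justice of the Supreme Court, so the next rule applies.
Among Leclerc, Pereira and Quinn, by date of first judicial appointment (earlier first): Leclerc and Pereira (Nov 21, 2002) before Quinn (Apr 13, 2006).
Leclerc and Pereira are each not on senior status, so the next rule applies.
Among Leclerc and Pereira, alphabetically by surname: Leclerc before Pereira.
Petrov, Novak and Osei are each Presiding Appellate Judge, so the next rule applies.
Petrov, Novak and Osei all have date of first judicial appointment Dec 16, 2002, so the next rule applies.
Among Petrov, Novak and Osei, on senior status before not on senior status: Petrov (on senior status) before Novak and Osei (not on senior status).
Among Novak and Osei, alphabetically by surname: Novak before Osei.
Order: Leclerc, Pereira, Quinn, Petrov, Novak, Osei, Mbeki. So position 6.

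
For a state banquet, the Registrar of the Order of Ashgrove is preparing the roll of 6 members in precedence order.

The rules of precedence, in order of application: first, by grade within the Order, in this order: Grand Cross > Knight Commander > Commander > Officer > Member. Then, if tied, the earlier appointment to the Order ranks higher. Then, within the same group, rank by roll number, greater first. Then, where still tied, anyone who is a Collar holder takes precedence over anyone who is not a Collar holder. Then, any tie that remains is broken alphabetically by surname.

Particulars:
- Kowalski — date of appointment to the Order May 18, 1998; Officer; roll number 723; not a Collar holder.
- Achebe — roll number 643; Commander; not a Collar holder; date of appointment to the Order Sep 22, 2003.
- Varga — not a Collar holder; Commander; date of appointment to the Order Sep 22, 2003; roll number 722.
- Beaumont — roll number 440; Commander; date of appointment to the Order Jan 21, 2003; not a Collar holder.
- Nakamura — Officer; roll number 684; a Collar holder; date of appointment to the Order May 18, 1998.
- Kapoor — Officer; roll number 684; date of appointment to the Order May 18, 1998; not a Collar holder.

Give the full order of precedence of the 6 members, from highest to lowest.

By grade within the Order: Beaumont, Varga and Achebe (Commander); then Kowalski, Nakamura and Kapoor (Officer).
Among Beaumont, Varga and Achebe, by date of appointment to the Order (earlier first): Beaumont (Jan 21, 2003) before Varga and Achebe (Sep 22, 2003).
Among Varga and Achebe, by roll number (higher first): Varga (722) before Achebe (643).
Kowalski, Nakamura and Kapoor all have date of appointment to the Order May 18, 1998, so the next rule applies.
Among Kowalski, Nakamura and Kapoor, by roll number (higher first): Kowalski (723) before Nakamura and Kapoor (684).
Among Nakamura and Kapoor, a Collar holder before not a Collar holder: Nakamura (a Collar holder) before Kapoor (not a Collar holder).
Full order: Beaumont, Varga, Achebe, Kowalski, Nakamura, Kapoor.

Beaumont, Varga, Achebe, Kowalski, Nakamura, Kapoor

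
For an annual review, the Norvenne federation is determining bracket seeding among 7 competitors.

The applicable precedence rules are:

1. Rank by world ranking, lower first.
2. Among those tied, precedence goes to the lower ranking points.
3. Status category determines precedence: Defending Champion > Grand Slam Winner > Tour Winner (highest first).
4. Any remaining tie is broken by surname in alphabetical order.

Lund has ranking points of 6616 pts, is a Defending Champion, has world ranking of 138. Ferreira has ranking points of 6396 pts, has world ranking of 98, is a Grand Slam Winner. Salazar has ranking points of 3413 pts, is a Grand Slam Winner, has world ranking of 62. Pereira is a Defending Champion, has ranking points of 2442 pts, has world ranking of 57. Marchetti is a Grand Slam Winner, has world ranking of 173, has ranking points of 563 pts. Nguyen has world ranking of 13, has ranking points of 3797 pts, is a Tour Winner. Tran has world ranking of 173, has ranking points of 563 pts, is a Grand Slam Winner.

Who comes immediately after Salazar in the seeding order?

Ferreira

By world ranking (lower first): Nguyen (13); then Pereira (57); then Salazar (62); then Ferreira (98); then Lund (138); then Marchetti and Tran (both 173).
Marchetti and Tran both have ranking points 563 pts, so the next rule applies.
Marchetti and Tran are each Grand Slam Winner, so the next rule applies.
Among Marchetti and Tran, alphabetically by surname: Marchetti before Tran.
Order: Nguyen, Pereira, Salazar, Ferreira, Lund, Marchetti, Tran.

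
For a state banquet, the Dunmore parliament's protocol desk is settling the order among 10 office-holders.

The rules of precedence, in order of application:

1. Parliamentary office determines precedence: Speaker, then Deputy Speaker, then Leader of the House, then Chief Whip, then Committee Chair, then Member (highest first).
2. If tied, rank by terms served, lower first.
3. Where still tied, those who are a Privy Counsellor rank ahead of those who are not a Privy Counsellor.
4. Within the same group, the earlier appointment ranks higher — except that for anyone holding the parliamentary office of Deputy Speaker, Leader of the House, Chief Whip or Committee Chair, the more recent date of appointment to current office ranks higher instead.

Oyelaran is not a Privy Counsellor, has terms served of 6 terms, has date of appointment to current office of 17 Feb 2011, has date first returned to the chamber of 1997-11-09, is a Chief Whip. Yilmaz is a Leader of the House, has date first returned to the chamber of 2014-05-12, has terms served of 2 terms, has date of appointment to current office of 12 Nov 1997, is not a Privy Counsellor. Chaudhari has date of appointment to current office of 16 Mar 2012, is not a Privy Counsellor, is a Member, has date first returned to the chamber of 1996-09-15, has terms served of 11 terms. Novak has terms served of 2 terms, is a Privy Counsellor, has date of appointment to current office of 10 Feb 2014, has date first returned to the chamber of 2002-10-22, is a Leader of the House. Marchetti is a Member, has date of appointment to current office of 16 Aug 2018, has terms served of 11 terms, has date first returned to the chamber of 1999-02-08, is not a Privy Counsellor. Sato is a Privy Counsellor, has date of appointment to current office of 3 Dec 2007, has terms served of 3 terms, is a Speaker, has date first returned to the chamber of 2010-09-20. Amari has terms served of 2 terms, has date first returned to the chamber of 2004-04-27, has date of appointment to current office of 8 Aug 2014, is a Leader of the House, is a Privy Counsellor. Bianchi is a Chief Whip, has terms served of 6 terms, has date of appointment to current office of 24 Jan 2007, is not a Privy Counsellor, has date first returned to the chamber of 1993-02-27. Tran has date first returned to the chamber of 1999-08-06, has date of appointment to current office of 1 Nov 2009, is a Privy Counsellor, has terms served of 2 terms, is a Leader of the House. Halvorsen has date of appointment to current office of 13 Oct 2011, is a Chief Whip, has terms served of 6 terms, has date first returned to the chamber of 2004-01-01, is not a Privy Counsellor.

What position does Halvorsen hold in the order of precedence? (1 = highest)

6

By parliamentary office: Sato (Speaker); then Amari, Novak, Tran and Yilmaz (Leader of the House); then Halvorsen, Oyelaran and Bianchi (Chief Whip); then Chaudhari and Marchetti (Member).
Amari, Novak, Tran and Yilmaz all have terms served 2 terms, so the next rule applies.
Among Amari, Novak, Tran and Yilmaz, a Privy Counsellor before not a Privy Counsellor: Amari, Novak and Tran (a Privy Counsellor) before Yilmaz (not a Privy Counsellor).
Among Amari, Novak and Tran, by date of appointment to current office (later first) (reversed rule for this group): Amari (8 Aug 2014) before Novak (10 Feb 2014) before Tran (1 Nov 2009).
Halvorsen, Oyelaran and Bianchi all have terms served 6 terms, so the next rule applies.
Halvorsen, Oyelaran and Bianchi are each not a Privy Counsellor, so the next rule applies.
Among Halvorsen, Oyelaran and Bianchi, by date of appointment to current office (later first) (reversed rule for this group): Halvorsen (13 Oct 2011) before Oyelaran (17 Feb 2011) before Bianchi (24 Jan 2007).
Chaudhari and Marchetti both have terms served 11 terms, so the next rule applies.
Chaudhari and Marchetti are each not a Privy Counsellor, so the next rule applies.
Among Chaudhari and Marchetti, by date of appointment to current office (earlier first): Chaudhari (16 Mar 2012) before Marchetti (16 Aug 2018).
Order: Sato, Amari, Novak, Tran, Yilmaz, Halvorsen, Oyelaran, Bianchi, Chaudhari, Marchetti. So position 6.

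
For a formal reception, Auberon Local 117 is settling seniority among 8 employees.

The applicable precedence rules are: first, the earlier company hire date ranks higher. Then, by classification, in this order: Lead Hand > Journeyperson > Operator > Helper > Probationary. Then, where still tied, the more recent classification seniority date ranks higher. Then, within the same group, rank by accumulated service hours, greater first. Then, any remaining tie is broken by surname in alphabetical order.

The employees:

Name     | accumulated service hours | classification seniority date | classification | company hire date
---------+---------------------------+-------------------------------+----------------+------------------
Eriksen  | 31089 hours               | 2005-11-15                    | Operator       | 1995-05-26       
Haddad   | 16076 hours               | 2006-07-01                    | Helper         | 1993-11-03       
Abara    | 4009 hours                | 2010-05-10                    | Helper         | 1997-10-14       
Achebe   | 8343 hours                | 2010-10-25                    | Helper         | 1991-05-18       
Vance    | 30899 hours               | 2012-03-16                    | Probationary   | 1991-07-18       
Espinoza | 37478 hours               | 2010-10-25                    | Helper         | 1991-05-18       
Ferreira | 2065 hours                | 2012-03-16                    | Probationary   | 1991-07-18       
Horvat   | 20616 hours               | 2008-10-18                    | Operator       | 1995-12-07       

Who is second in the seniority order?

Achebe

By company hire date (earlier first): Espinoza and Achebe (both 1991-05-18); then Vance and Ferreira (both 1991-07-18); then Haddad (1993-11-03); then Eriksen (1995-05-26); then Horvat (1995-12-07); then Abara (1997-10-14).
Espinoza and Achebe are each Helper, so the next rule applies.
Espinoza and Achebe both have classification seniority date 2010-10-25, so the next rule applies.
Among Espinoza and Achebe, by accumulated service hours (higher first): Espinoza (37478 hours) before Achebe (8343 hours).
Vance and Ferreira are each Probationary, so the next rule applies.
Vance and Ferreira both have classification seniority date 2012-03-16, so the next rule applies.
Among Vance and Ferreira, by accumulated service hours (higher first): Vance (30899 hours) before Ferreira (2065 hours).
Order: Espinoza, Achebe, Vance, Ferreira, Haddad, Eriksen, Horvat, Abara.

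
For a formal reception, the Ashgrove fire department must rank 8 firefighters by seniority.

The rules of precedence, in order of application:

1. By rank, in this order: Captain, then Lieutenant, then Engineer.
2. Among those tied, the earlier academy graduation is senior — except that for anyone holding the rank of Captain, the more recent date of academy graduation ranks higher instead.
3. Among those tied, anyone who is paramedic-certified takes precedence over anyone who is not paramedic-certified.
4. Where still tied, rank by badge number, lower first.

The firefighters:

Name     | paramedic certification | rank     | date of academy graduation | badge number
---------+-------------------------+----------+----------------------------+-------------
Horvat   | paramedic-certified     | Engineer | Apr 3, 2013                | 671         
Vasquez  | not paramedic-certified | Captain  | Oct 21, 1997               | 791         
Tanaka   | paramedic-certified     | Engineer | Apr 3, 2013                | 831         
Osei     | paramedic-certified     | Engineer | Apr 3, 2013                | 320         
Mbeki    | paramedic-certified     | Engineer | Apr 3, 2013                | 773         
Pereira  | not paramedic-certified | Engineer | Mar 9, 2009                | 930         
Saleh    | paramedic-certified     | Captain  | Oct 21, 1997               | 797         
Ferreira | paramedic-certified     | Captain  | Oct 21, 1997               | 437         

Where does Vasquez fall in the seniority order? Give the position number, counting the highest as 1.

By rank: Ferreira, Saleh and Vasquez (Captain); then Pereira, Osei, Horvat, Mbeki and Tanaka (Engineer).
Ferreira, Saleh and Vasquez all have date of academy graduation Oct 21, 1997, so the next rule applies.
Among Ferreira, Saleh and Vasquez, paramedic-certified before not paramedic-certified: Ferreira and Saleh (paramedic-certified) before Vasquez (not paramedic-certified).
Among Ferreira and Saleh, by badge number (lower first): Ferreira (437) before Saleh (797).
Among Pereira, Osei, Horvat, Mbeki and Tanaka, by date of academy graduation (earlier first): Pereira (Mar 9, 2009) before Osei, Horvat, Mbeki and Tanaka (Apr 3, 2013).
Osei, Horvat, Mbeki and Tanaka are each paramedic-certified, so the next rule applies.
Among Osei, Horvat, Mbeki and Tanaka, by badge number (lower first): Osei (320) before Horvat (671) before Mbeki (773) before Tanaka (831).
Order: Ferreira, Saleh, Vasquez, Pereira, Osei, Horvat, Mbeki, Tanaka. So position 3.

3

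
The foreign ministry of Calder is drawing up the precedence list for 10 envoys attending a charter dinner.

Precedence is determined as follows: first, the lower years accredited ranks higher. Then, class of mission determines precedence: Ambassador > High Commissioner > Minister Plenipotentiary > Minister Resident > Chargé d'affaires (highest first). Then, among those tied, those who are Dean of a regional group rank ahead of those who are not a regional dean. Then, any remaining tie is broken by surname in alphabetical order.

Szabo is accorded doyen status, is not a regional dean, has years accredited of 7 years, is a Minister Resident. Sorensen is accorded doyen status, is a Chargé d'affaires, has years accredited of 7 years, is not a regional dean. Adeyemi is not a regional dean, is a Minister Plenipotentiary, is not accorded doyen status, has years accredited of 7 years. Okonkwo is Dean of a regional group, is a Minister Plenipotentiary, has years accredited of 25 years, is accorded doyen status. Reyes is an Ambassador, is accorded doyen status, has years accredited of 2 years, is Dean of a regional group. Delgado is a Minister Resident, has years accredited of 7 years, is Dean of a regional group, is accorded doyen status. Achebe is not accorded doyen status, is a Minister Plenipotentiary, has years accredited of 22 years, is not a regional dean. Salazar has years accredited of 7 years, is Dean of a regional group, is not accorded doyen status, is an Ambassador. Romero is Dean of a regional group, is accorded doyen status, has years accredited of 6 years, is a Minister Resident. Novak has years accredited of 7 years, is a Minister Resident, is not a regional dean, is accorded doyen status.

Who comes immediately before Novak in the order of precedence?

By years accredited (lower first): Reyes (2 years); then Romero (6 years); then Salazar, Adeyemi, Delgado, Novak, Szabo and Sorensen (each 7 years); then Achebe (22 years); then Okonkwo (25 years).
Among Salazar, Adeyemi, Delgado, Novak, Szabo and Sorensen, by class of mission: Salazar (Ambassador) before Adeyemi (Minister Plenipotentiary) before Delgado, Novak and Szabo (Minister Resident) before Sorensen (Chargé d'affaires).
Among Delgado, Novak and Szabo, Dean of a regional group before not a regional dean: Delgado (Dean of a regional group) before Novak and Szabo (not a regional dean).
Among Novak and Szabo, alphabetically by surname: Novak before Szabo.
Order: Reyes, Romero, Salazar, Adeyemi, Delgado, Novak, Szabo, Sorensen, Achebe, Okonkwo.

Delgado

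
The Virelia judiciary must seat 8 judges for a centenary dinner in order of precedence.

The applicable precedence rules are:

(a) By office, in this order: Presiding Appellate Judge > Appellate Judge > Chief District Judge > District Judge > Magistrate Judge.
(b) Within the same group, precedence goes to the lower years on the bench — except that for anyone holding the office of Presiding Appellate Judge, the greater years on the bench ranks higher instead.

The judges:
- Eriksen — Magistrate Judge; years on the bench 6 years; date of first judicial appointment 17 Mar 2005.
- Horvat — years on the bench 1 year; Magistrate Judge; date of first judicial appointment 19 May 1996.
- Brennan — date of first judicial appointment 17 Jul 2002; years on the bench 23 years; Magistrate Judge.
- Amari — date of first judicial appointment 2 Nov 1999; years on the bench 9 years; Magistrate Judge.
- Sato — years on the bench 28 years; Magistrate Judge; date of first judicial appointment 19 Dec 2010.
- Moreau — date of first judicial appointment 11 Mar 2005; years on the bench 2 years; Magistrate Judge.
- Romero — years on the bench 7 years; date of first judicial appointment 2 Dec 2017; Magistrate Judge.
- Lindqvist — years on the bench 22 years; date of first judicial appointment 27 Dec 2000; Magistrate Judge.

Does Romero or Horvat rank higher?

By office: Horvat, Moreau, Eriksen, Romero, Amari, Lindqvist, Brennan and Sato (Magistrate Judge).
Among Horvat, Moreau, Eriksen, Romero, Amari, Lindqvist, Brennan and Sato, by years on the bench (lower first): Horvat (1 year) before Moreau (2 years) before Eriksen (6 years) before Romero (7 years) before Amari (9 years) before Lindqvist (22 years) before Brennan (23 years) before Sato (28 years).
So Horvat takes precedence.

Horvat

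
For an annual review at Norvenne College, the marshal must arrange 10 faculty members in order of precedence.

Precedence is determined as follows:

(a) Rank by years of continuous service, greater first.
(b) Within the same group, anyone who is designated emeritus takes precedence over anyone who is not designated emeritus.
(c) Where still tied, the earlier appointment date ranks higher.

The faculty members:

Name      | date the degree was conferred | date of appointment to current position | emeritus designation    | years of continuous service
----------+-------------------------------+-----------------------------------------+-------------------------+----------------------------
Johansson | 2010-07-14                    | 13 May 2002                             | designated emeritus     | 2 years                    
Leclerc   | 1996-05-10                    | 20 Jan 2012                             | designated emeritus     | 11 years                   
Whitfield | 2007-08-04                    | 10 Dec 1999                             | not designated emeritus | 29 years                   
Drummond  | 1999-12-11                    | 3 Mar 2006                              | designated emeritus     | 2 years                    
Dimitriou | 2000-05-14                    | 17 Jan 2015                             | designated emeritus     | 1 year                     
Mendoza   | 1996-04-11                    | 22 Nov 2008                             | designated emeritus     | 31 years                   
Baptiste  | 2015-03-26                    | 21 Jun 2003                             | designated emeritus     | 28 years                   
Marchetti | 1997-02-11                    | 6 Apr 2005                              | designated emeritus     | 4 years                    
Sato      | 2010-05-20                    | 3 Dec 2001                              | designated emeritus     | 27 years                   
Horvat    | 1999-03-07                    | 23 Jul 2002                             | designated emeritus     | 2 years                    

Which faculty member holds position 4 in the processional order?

By years of continuous service (higher first): Mendoza (31 years); then Whitfield (29 years); then Baptiste (28 years); then Sato (27 years); then Leclerc (11 years); then Marchetti (4 years); then Johansson, Horvat and Drummond (each 2 years); then Dimitriou (1 year).
Johansson, Horvat and Drummond are each designated emeritus, so the next rule applies.
Among Johansson, Horvat and Drummond, by date of appointment to current position (earlier first): Johansson (13 May 2002) before Horvat (23 Jul 2002) before Drummond (3 Mar 2006).
Order: Mendoza, Whitfield, Baptiste, Sato, Leclerc, Marchetti, Johansson, Horvat, Drummond, Dimitriou.

Sato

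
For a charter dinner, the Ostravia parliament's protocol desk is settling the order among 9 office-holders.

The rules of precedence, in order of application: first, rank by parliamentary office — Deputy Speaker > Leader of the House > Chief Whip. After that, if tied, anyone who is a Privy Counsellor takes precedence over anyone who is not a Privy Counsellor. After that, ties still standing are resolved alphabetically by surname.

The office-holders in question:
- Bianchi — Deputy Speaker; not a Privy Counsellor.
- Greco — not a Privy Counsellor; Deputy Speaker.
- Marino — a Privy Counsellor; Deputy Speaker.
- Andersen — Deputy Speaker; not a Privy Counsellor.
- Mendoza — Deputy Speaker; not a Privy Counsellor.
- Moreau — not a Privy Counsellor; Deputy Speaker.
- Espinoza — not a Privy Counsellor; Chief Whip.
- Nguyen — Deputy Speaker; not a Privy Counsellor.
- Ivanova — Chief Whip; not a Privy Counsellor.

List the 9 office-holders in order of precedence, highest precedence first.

Marino, Andersen, Bianchi, Greco, Mendoza, Moreau, Nguyen, Espinoza, Ivanova

By parliamentary office: Marino, Andersen, Bianchi, Greco, Mendoza, Moreau and Nguyen (Deputy Speaker); then Espinoza and Ivanova (Chief Whip).
Among Marino, Andersen, Bianchi, Greco, Mendoza, Moreau and Nguyen, a Privy Counsellor before not a Privy Counsellor: Marino (a Privy Counsellor) before Andersen, Bianchi, Greco, Mendoza, Moreau and Nguyen (not a Privy Counsellor).
Among Andersen, Bianchi, Greco, Mendoza, Moreau and Nguyen, alphabetically by surname: Andersen before Bianchi before Greco before Mendoza before Moreau before Nguyen.
Espinoza and Ivanova are each not a Privy Counsellor, so the next rule applies.
Among Espinoza and Ivanova, alphabetically by surname: Espinoza before Ivanova.
Full order: Marino, Andersen, Bianchi, Greco, Mendoza, Moreau, Nguyen, Espinoza, Ivanova.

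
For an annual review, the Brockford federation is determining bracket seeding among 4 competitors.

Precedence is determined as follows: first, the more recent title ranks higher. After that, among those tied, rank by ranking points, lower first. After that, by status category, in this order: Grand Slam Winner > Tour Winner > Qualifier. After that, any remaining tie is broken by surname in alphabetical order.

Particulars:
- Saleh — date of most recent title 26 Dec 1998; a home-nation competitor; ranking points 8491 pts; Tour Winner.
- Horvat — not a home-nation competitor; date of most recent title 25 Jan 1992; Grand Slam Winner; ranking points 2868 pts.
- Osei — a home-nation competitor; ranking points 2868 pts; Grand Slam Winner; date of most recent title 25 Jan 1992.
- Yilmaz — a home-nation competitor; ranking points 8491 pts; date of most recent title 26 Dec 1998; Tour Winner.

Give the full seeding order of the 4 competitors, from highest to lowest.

By date of most recent title (later first): Saleh and Yilmaz (both 26 Dec 1998); then Horvat and Osei (both 25 Jan 1992).
Saleh and Yilmaz both have ranking points 8491 pts, so the next rule applies.
Saleh and Yilmaz are each Tour Winner, so the next rule applies.
Among Saleh and Yilmaz, alphabetically by surname: Saleh before Yilmaz.
Horvat and Osei both have ranking points 2868 pts, so the next rule applies.
Horvat and Osei are each Grand Slam Winner, so the next rule applies.
Among Horvat and Osei, alphabetically by surname: Horvat before Osei.
Full order: Saleh, Yilmaz, Horvat, Osei.

Saleh, Yilmaz, Horvat, Osei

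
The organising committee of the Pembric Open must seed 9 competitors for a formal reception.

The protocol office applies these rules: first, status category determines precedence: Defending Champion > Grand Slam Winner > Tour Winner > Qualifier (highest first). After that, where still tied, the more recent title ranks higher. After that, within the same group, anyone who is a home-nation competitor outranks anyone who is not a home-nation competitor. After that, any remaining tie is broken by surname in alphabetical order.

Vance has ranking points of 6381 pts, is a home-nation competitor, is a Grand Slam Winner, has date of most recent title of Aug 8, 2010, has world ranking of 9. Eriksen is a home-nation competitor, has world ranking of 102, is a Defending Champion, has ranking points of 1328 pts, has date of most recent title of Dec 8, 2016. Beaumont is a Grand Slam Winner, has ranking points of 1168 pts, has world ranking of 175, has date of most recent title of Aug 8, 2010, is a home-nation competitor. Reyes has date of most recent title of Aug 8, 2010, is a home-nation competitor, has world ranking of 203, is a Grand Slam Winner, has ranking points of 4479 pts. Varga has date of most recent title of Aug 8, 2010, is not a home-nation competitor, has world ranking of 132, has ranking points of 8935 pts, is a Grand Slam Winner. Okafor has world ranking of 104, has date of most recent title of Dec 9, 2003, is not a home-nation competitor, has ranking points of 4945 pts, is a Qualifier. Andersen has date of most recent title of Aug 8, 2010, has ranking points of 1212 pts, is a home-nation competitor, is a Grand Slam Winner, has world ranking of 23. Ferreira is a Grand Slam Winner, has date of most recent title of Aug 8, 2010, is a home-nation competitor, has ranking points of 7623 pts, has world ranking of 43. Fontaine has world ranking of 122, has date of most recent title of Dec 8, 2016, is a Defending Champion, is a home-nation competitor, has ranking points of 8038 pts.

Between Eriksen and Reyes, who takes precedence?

By status category: Eriksen and Fontaine (Defending Champion); then Andersen, Beaumont, Ferreira, Reyes, Vance and Varga (Grand Slam Winner); then Okafor (Qualifier).
Eriksen and Fontaine both have date of most recent title Dec 8, 2016, so the next rule applies.
Eriksen and Fontaine are each a home-nation competitor, so the next rule applies.
Among Eriksen and Fontaine, alphabetically by surname: Eriksen before Fontaine.
Andersen, Beaumont, Ferreira, Reyes, Vance and Varga all have date of most recent title Aug 8, 2010, so the next rule applies.
Among Andersen, Beaumont, Ferreira, Reyes, Vance and Varga, a home-nation competitor before not a home-nation competitor: Andersen, Beaumont, Ferreira, Reyes and Vance (a home-nation competitor) before Varga (not a home-nation competitor).
Among Andersen, Beaumont, Ferreira, Reyes and Vance, alphabetically by surname: Andersen before Beaumont before Ferreira before Reyes before Vance.
So Eriksen takes precedence.

Eriksen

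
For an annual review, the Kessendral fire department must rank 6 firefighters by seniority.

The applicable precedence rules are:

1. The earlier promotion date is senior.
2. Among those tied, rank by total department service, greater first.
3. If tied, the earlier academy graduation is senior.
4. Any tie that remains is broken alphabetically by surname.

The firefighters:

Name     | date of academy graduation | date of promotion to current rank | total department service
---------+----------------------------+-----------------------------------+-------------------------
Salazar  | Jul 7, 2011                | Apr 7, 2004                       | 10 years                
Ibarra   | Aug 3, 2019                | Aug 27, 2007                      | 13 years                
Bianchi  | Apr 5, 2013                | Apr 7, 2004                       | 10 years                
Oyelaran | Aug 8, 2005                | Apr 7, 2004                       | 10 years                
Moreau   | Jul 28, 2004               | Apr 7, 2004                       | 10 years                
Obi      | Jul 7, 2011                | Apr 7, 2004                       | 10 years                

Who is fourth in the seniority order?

Salazar

By date of promotion to current rank (earlier first): Moreau, Oyelaran, Obi, Salazar and Bianchi (each Apr 7, 2004); then Ibarra (Aug 27, 2007).
Moreau, Oyelaran, Obi, Salazar and Bianchi all have total department service 10 years, so the next rule applies.
Among Moreau, Oyelaran, Obi, Salazar and Bianchi, by date of academy graduation (earlier first): Moreau (Jul 28, 2004) before Oyelaran (Aug 8, 2005) before Obi and Salazar (Jul 7, 2011) before Bianchi (Apr 5, 2013).
Among Obi and Salazar, alphabetically by surname: Obi before Salazar.
Order: Moreau, Oyelaran, Obi, Salazar, Bianchi, Ibarra.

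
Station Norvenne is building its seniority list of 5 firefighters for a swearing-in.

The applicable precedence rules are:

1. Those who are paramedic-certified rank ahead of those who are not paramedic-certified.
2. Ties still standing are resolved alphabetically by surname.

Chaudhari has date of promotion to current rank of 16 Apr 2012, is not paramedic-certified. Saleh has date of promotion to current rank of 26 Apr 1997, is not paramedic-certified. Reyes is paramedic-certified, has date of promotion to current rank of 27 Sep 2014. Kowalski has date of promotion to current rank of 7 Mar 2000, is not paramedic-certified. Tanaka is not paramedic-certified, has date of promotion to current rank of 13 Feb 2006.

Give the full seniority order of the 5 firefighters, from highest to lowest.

By the first rule: Reyes (paramedic-certified); then Chaudhari, Kowalski, Saleh and Tanaka (each not paramedic-certified).
Among Chaudhari, Kowalski, Saleh and Tanaka, alphabetically by surname: Chaudhari before Kowalski before Saleh before Tanaka.
Full order: Reyes, Chaudhari, Kowalski, Saleh, Tanaka.

Reyes, Chaudhari, Kowalski, Saleh, Tanaka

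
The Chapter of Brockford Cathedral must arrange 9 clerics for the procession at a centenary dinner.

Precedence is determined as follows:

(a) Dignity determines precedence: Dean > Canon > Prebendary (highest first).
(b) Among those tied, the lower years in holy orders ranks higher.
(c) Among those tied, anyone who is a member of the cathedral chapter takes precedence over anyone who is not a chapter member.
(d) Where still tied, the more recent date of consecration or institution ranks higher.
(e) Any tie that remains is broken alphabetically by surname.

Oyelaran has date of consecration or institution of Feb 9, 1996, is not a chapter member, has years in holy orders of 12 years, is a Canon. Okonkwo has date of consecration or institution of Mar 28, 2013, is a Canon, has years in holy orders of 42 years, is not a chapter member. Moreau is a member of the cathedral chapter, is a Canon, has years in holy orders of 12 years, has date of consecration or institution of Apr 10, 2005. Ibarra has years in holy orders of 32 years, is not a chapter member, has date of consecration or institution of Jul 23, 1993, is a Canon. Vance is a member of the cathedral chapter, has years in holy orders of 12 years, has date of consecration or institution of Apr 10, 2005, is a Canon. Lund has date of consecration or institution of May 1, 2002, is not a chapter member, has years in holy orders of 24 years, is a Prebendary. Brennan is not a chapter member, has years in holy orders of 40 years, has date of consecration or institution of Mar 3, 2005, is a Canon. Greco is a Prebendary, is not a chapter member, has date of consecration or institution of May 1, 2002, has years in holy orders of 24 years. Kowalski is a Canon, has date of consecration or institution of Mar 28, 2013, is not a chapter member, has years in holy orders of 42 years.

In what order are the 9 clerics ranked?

Moreau, Vance, Oyelaran, Ibarra, Brennan, Kowalski, Okonkwo, Greco, Lund

By dignity: Moreau, Vance, Oyelaran, Ibarra, Brennan, Kowalski and Okonkwo (Canon); then Greco and Lund (Prebendary).
Among Moreau, Vance, Oyelaran, Ibarra, Brennan, Kowalski and Okonkwo, by years in holy orders (lower first): Moreau, Vance and Oyelaran (12 years) before Ibarra (32 years) before Brennan (40 years) before Kowalski and Okonkwo (42 years).
Among Moreau, Vance and Oyelaran, a member of the cathedral chapter before not a chapter member: Moreau and Vance (a member of the cathedral chapter) before Oyelaran (not a chapter member).
Moreau and Vance both have date of consecration or institution Apr 10, 2005, so the next rule applies.
Among Moreau and Vance, alphabetically by surname: Moreau before Vance.
Kowalski and Okonkwo are each not a chapter member, so the next rule applies.
Kowalski and Okonkwo both have date of consecration or institution Mar 28, 2013, so the next rule applies.
Among Kowalski and Okonkwo, alphabetically by surname: Kowalski before Okonkwo.
Greco and Lund both have years in holy orders 24 years, so the next rule applies.
Greco and Lund are each not a chapter member, so the next rule applies.
Greco and Lund both have date of consecration or institution May 1, 2002, so the next rule applies.
Among Greco and Lund, alphabetically by surname: Greco before Lund.
Full order: Moreau, Vance, Oyelaran, Ibarra, Brennan, Kowalski, Okonkwo, Greco, Lund.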